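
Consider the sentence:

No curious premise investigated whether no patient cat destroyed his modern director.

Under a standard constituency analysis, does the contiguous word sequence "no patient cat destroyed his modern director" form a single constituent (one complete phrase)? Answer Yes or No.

Yes

The sequence corresponds to a single S node — the clause "no patient cat destroyed his modern director".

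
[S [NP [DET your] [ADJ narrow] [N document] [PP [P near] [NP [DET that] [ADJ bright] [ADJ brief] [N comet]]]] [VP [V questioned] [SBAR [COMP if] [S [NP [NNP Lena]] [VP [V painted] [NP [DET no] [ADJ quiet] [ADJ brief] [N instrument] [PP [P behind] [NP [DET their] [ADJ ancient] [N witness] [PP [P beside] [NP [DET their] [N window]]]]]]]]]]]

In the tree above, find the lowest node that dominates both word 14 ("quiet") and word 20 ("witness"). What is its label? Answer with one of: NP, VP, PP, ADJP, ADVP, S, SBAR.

NP

Both words fall inside [NP no quiet brief instrument behind their ancient witness beside their window] (words 13–23), and no smaller constituent contains them both. Label: NP.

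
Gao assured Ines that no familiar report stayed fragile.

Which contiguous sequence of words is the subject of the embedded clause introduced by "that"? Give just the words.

no familiar report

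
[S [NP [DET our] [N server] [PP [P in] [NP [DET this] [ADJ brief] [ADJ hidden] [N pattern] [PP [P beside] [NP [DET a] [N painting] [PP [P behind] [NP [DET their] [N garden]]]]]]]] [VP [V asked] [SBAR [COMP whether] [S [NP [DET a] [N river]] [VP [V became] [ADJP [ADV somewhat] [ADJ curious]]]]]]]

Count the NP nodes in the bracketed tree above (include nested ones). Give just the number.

The NP constituents are: [NP our server in this brief hidden pattern beside a painting behind their garden]; [NP this brief hidden pattern beside a painting behind their garden]; [NP a painting behind their garden]; [NP their garden]; [NP a river]. Total: 5.

5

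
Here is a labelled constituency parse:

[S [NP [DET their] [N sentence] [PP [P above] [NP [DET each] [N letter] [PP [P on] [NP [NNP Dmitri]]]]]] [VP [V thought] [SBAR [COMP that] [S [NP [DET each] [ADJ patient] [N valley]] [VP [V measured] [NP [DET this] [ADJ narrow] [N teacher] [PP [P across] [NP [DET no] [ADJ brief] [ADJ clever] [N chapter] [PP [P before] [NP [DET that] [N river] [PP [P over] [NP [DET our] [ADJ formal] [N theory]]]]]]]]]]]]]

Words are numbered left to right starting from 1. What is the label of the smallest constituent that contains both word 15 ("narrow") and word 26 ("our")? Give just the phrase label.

NP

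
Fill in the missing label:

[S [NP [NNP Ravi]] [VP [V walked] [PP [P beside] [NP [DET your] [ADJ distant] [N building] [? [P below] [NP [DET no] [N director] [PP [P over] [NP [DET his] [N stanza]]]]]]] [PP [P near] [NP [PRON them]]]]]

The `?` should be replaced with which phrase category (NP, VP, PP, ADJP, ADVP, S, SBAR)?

PP

A constituent whose immediate children are P 'below', NP is a prepositional phrase: PP.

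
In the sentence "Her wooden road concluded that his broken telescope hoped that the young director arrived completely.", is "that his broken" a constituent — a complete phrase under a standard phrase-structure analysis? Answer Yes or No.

No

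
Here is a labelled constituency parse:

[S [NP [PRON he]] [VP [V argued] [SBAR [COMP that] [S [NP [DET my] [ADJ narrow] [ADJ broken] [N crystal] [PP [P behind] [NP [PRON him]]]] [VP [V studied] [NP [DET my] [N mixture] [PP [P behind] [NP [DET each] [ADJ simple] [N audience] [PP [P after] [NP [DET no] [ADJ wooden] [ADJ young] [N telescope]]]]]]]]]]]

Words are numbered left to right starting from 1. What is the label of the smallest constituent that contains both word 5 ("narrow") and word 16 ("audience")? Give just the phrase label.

Both words fall inside [S my narrow broken crystal behind him studied my mixture behind each simple audience after no wooden young telescope] (words 4–21), and no smaller constituent contains them both. Label: S.

S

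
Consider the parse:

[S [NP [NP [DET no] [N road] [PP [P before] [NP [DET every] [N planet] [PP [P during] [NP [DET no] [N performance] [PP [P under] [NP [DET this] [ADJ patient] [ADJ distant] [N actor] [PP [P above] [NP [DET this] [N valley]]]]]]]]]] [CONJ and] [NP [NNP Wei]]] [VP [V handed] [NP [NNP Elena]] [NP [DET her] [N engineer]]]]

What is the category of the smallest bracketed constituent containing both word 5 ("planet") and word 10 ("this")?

The smallest bracket enclosing both words is [NP every planet during no performance under this patient distant actor above this valley], so the label is NP.

NP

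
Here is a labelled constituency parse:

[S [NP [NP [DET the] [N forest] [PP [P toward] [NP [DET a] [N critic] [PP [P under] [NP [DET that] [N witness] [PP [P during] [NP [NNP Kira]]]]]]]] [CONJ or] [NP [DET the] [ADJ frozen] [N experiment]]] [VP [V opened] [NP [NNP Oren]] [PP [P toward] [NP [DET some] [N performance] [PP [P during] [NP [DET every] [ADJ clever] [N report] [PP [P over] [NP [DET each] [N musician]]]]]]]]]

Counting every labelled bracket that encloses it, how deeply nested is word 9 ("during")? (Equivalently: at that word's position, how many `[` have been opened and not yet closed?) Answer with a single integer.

Counting open brackets not yet closed at "during": [S [NP [NP [PP [NP [PP [NP [PP [P = 9.

9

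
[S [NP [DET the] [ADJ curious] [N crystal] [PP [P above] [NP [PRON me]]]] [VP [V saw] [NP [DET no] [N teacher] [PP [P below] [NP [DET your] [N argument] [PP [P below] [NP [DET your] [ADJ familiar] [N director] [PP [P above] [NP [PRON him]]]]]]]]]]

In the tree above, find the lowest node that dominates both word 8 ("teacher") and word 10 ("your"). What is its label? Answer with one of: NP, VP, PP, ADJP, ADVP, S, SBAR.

Both words fall inside [NP no teacher below your argument below your familiar director above him] (words 7–17), and no smaller constituent contains them both. Label: NP.

NP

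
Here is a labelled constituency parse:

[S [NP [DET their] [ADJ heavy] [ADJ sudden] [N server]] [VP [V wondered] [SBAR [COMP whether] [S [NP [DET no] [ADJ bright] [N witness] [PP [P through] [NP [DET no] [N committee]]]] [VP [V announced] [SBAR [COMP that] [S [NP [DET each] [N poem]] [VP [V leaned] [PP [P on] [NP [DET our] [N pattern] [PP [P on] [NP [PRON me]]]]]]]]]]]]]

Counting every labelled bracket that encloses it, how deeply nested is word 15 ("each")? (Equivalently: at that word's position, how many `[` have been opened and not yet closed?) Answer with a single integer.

9

Counting open brackets not yet closed at "each": [S [VP [SBAR [S [VP [SBAR [S [NP [DET = 9.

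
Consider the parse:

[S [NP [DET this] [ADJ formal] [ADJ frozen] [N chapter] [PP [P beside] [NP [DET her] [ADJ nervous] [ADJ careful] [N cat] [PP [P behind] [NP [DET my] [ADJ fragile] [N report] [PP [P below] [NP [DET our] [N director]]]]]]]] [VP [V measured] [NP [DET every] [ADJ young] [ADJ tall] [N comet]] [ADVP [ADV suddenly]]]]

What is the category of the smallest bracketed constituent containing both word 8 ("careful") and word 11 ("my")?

NP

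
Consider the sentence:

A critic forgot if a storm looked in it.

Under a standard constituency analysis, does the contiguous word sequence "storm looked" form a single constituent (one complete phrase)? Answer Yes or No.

No

The smallest constituent containing the whole sequence is the clause [S a storm looked in it], but the sequence is only part of it — it straddles the boundary between noun phrase "a storm" and verb phrase "looked in it".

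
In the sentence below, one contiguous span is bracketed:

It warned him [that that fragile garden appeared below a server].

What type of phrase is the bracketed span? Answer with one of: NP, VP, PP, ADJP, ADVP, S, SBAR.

The span is built around the complementizer "that" — a subordinate clause (SBAR).

SBAR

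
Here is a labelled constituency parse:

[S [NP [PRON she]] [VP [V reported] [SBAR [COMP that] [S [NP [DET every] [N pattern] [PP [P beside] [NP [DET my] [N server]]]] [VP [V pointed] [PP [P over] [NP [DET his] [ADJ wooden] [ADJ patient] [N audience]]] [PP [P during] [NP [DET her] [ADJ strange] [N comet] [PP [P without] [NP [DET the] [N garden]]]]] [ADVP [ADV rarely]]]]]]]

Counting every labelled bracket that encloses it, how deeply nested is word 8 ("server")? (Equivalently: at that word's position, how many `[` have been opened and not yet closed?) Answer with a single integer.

8

Path from the root down to the word: S → VP → SBAR → S → NP → PP → NP → N. That is 8 enclosing brackets.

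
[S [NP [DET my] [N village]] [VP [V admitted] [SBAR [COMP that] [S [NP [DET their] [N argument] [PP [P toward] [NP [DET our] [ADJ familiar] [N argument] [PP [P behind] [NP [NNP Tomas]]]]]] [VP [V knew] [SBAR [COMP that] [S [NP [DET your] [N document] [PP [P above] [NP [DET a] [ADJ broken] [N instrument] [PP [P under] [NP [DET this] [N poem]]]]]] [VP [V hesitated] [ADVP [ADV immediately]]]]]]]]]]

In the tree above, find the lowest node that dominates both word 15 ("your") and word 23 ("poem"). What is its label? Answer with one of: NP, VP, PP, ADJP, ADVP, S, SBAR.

Both words fall inside [NP your document above a broken instrument under this poem] (words 15–23), and no smaller constituent contains them both. Label: NP.

NP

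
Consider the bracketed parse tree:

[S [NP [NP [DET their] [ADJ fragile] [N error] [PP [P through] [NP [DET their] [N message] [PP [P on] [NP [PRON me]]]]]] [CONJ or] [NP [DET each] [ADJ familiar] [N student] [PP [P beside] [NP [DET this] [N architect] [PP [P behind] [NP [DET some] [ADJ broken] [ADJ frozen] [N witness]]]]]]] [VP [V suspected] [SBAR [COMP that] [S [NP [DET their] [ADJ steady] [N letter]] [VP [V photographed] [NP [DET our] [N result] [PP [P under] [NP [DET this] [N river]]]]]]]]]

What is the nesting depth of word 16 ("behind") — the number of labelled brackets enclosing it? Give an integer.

7

The word sits inside P, which is inside PP, inside NP, inside PP, inside NP, inside NP, inside S — 7 brackets in all.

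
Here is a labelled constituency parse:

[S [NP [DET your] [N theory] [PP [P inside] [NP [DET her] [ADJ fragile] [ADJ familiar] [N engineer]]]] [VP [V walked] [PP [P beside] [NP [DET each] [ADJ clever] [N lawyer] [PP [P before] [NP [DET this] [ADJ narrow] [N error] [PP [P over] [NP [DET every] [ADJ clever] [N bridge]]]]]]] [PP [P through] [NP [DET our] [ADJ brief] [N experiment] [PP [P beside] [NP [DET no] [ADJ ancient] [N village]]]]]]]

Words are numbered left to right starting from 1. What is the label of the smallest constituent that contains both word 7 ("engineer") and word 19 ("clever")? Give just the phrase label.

S

Word 7 lies under S → NP → PP → NP → N; word 19 lies under S → VP → PP → NP → PP → NP → PP → NP → ADJ. The lowest shared node is the S.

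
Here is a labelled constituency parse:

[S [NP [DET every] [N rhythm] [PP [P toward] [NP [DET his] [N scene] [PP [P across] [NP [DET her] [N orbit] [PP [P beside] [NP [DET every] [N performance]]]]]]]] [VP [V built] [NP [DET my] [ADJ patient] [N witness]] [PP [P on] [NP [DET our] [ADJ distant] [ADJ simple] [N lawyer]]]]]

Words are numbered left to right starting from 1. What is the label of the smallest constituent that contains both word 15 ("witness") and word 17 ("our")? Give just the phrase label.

VP

The smallest bracket enclosing both words is [VP built my patient witness on our distant simple lawyer], so the label is VP.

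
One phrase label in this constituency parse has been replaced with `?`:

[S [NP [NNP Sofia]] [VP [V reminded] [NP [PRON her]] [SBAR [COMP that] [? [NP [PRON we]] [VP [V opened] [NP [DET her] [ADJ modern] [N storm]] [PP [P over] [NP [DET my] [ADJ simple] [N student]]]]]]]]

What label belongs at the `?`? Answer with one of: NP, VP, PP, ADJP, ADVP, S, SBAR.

A constituent whose immediate children are NP, VP is a clause: S.

S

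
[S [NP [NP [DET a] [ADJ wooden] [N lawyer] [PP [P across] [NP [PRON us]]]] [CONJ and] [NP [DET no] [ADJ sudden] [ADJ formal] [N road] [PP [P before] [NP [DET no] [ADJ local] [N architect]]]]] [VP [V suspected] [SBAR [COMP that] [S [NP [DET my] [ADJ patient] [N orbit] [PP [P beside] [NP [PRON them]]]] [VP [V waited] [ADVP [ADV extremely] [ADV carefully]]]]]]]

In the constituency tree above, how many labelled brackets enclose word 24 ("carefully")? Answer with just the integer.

7

Path from the root down to the word: S → VP → SBAR → S → VP → ADVP → ADV. That is 7 enclosing brackets.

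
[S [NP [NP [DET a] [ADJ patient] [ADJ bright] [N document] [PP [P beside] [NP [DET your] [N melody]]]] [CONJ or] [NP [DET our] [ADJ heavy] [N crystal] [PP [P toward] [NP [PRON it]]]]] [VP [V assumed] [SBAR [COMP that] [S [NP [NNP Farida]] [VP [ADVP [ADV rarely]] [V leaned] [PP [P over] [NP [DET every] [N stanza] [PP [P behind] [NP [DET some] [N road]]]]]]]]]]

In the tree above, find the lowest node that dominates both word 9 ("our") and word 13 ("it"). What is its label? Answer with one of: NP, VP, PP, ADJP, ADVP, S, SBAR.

NP

The smallest bracket enclosing both words is [NP our heavy crystal toward it], so the label is NP.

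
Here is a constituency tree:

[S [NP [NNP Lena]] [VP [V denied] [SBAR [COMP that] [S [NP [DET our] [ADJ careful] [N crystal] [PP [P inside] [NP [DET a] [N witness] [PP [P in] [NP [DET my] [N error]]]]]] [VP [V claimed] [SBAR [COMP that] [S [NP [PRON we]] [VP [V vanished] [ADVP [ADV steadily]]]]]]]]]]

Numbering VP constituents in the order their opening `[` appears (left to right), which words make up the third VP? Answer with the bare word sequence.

The VP opening brackets appear, in order, over: "denied that our careful crystal inside a witness in my error claimed that we vanished steadily"; "claimed that we vanished steadily"; "vanished steadily". The third one spans "vanished steadily".

vanished steadily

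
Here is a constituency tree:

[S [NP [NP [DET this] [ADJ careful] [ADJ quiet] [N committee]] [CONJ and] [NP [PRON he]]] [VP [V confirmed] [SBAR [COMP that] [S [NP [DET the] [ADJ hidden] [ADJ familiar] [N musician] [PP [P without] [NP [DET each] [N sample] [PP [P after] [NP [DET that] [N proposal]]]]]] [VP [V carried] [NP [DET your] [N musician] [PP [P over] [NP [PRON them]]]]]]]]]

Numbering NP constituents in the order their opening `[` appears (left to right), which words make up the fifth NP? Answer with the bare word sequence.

The NP opening brackets appear, in order, over: "this careful quiet committee and he"; "this careful quiet committee"; "he"; "the hidden familiar musician without each sample after that proposal"; "each sample after that proposal"; "that proposal"; "your musician over them"; "them". The fifth one spans "each sample after that proposal".

each sample after that proposal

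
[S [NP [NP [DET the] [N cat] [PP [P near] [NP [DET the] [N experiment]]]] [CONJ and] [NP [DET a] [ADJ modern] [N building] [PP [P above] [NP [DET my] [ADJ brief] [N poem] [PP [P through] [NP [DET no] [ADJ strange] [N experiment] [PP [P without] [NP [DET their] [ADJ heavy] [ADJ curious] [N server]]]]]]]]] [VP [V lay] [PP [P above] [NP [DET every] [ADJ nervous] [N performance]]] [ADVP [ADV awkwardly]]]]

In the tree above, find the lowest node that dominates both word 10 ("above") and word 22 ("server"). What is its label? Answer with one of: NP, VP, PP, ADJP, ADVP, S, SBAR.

Both words fall inside [PP above my brief poem through no strange experiment without their heavy curious server] (words 10–22), and no smaller constituent contains them both. Label: PP.

PP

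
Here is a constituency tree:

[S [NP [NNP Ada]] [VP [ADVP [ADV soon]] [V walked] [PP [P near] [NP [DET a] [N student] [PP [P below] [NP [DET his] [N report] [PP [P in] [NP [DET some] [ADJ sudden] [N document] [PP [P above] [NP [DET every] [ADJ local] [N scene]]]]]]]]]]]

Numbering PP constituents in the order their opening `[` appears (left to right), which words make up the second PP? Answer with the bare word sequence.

In left-to-right order the PP constituents are "near a student below his report in some sudden document above every local scene"; "below his report in some sudden document above every local scene"; "in some sudden document above every local scene"; "above every local scene". Number 2 is "below his report in some sudden document above every local scene".

below his report in some sudden document above every local scene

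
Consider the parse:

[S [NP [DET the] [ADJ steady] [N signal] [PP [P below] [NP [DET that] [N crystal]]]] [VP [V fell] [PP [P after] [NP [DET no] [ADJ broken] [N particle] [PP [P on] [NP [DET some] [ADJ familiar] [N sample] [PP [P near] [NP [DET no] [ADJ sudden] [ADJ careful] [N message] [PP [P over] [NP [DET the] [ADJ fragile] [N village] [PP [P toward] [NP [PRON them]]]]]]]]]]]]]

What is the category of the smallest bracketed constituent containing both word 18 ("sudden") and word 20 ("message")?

NP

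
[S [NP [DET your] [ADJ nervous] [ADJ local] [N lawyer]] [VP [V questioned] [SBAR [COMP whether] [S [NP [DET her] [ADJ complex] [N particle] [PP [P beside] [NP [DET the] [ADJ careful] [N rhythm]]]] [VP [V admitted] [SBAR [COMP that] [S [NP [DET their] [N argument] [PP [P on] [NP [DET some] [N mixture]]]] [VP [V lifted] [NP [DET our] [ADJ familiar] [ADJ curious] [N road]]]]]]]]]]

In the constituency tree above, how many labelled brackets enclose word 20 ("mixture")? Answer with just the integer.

11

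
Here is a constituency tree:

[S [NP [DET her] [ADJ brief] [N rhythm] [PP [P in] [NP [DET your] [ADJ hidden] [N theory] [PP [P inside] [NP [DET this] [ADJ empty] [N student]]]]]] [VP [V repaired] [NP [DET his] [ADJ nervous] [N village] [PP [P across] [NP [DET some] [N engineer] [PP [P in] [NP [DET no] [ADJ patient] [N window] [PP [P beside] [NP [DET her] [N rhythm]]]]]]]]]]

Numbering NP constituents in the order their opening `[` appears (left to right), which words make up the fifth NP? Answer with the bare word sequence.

The NP opening brackets appear, in order, over: "her brief rhythm in your hidden theory inside this empty student"; "your hidden theory inside this empty student"; "this empty student"; "his nervous village across some engineer in no patient window beside her rhythm"; "some engineer in no patient window beside her rhythm"; "no patient window beside her rhythm"; "her rhythm". The fifth one spans "some engineer in no patient window beside her rhythm".

some engineer in no patient window beside her rhythm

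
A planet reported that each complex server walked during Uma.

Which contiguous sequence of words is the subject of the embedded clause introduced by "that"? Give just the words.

each complex server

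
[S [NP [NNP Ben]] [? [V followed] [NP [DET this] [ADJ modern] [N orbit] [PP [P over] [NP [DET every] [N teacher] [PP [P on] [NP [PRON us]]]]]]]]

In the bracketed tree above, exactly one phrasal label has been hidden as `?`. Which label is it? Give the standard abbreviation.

Looking at what the `?` directly dominates — V 'followed', NP — this is a verb phrase (VP).

VP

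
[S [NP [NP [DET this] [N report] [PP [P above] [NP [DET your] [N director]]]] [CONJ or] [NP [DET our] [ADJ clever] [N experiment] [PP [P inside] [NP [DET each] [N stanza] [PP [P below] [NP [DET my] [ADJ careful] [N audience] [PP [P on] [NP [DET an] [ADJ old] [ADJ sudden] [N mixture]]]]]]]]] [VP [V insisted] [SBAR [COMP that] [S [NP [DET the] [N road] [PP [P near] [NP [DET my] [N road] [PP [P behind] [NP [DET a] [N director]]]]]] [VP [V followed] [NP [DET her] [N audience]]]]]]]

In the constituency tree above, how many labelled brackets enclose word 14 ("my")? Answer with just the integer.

Counting open brackets not yet closed at "my": [S [NP [NP [PP [NP [PP [NP [DET = 8.

8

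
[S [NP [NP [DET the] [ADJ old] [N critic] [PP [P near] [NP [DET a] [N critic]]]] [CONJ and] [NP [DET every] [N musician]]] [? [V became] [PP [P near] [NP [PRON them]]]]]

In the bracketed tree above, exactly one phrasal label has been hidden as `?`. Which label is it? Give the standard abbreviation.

A constituent whose immediate children are V 'became', PP is a verb phrase: VP.

VP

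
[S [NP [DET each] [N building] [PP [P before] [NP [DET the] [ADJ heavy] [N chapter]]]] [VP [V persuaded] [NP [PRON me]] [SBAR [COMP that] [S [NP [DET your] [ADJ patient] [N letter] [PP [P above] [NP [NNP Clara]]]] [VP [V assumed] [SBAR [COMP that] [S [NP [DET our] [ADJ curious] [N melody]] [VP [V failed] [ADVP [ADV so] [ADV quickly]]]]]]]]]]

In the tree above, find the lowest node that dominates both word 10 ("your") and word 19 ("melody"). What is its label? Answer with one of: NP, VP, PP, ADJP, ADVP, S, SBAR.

The smallest bracket enclosing both words is [S your patient letter above Clara assumed that our curious melody failed so quickly], so the label is S.

S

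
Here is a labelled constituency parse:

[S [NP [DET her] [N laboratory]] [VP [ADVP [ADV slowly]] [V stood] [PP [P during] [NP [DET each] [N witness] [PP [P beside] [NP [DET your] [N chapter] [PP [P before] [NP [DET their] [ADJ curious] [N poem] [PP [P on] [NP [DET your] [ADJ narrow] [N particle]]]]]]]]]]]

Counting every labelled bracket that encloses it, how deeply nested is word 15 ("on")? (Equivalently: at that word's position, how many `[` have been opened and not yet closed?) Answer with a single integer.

10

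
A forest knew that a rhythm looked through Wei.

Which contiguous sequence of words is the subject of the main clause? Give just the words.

In the main clause the verb is "knew"; the NP preceding it, "a forest", is the subject.

a forest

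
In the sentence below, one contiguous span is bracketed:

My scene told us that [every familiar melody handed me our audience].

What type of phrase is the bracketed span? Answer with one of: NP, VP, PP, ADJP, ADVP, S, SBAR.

S

"handed" is the head of the bracketed span, so the span is a clause: S.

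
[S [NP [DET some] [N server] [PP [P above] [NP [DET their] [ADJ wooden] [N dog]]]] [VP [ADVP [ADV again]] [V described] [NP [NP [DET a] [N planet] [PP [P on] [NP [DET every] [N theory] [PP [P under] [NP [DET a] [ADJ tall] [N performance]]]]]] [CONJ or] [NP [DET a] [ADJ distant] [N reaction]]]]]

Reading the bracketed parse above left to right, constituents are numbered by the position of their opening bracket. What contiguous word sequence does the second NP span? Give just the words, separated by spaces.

The NP opening brackets appear, in order, over: "some server above their wooden dog"; "their wooden dog"; "a planet on every theory under a tall performance or a distant reaction"; "a planet on every theory under a tall performance"; "every theory under a tall performance"; "a tall performance"; "a distant reaction". The second one spans "their wooden dog".

their wooden dog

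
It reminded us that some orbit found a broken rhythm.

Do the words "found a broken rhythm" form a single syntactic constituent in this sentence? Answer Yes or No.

Yes

The sequence corresponds to a single VP node — the verb phrase "found a broken rhythm".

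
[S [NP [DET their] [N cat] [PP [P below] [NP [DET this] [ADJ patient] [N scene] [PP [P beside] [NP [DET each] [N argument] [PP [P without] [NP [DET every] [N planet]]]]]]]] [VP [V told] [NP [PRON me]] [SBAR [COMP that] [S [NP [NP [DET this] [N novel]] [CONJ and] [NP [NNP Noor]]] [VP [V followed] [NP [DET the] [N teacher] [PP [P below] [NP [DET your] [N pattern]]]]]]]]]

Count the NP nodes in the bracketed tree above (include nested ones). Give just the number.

Listing each NP by its span: [NP their cat below this patient scene beside each argument without every planet]; [NP this patient scene beside each argument without every planet]; [NP each argument without every planet]; [NP every planet]; [NP me]; [NP this novel and Noor] … — that makes 10.

10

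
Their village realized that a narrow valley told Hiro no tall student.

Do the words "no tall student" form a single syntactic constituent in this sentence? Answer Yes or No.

Yes

"no tall student" is exactly the noun phrase [NP no tall student], a complete constituent.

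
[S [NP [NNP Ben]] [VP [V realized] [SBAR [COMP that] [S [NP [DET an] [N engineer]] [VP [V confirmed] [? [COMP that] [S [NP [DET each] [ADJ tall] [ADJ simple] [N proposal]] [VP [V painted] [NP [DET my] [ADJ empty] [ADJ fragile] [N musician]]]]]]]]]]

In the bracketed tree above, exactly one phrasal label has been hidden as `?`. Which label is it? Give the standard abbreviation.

SBAR

A constituent whose immediate children are COMP 'that', S is a subordinate clause: SBAR.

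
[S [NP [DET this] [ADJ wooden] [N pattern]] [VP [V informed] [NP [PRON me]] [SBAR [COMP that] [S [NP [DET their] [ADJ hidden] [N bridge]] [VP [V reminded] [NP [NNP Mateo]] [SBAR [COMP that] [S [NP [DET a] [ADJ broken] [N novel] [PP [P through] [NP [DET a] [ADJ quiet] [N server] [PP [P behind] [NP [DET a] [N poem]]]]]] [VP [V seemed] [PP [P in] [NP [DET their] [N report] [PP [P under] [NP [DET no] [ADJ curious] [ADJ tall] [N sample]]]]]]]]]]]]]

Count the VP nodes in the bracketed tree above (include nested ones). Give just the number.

3

The VP constituents are: [VP informed me that their hidden bridge reminded Mateo that a broken novel through a quiet server behind a poem seemed in their report under no curious tall sample]; [VP reminded Mateo that a broken novel through a quiet server behind a poem seemed in their report under no curious tall sample]; [VP seemed in their report under no curious tall sample]. Total: 3.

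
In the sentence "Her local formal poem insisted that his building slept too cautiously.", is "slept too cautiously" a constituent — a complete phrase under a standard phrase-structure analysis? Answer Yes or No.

Yes

The sequence corresponds to a single VP node — the verb phrase "slept too cautiously".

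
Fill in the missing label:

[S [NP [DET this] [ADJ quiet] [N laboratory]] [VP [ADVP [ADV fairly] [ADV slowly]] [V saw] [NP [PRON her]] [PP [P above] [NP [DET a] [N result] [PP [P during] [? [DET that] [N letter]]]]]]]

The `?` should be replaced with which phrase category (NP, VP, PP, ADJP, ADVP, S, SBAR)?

NP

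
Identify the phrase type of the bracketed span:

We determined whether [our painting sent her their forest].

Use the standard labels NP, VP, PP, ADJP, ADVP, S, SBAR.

S

The bracketed span "our painting sent her their forest" is headed by "sent", making it a clause (S).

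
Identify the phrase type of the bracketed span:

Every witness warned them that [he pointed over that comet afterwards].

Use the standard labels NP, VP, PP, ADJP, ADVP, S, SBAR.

S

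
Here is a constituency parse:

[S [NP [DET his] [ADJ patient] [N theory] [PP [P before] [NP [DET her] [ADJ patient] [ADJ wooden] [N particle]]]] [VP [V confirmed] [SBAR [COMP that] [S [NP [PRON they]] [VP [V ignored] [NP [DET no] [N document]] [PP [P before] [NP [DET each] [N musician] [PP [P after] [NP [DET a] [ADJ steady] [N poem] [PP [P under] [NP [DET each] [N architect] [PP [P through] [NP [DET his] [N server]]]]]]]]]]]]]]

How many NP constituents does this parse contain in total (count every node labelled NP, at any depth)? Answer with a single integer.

Listing each NP by its span: [NP his patient theory before her patient wooden particle]; [NP her patient wooden particle]; [NP they]; [NP no document]; [NP each musician after a steady poem under each architect through his server]; [NP a steady poem under each architect through his server] … — that makes 8.

8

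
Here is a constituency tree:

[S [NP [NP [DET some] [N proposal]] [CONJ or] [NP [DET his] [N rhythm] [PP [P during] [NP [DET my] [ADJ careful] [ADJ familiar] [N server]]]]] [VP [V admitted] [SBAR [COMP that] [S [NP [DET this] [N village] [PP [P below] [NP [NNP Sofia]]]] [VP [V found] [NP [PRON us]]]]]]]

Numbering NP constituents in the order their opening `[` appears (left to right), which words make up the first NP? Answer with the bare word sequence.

In left-to-right order the NP constituents are "some proposal or his rhythm during my careful familiar server"; "some proposal"; "his rhythm during my careful familiar server"; "my careful familiar server"; "this village below Sofia"; "Sofia"; "us". Number 1 is "some proposal or his rhythm during my careful familiar server".

some proposal or his rhythm during my careful familiar server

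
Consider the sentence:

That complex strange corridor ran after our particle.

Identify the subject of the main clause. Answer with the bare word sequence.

that complex strange corridor

"that complex strange corridor" is the NP that combines with the VP headed by "ran" to form the main clause — the subject.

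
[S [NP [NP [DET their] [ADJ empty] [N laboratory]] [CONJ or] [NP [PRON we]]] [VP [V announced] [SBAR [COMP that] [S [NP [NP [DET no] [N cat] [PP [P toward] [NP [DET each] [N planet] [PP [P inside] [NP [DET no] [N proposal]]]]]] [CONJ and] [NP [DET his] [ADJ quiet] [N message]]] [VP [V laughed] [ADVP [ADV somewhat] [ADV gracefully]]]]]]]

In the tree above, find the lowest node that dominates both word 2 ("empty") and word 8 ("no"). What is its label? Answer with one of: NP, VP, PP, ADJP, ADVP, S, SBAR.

Both words fall inside [S their empty laboratory or we announced that no cat toward each planet inside no proposal and his quiet message laughed somewhat gracefully] (words 1–22), and no smaller constituent contains them both. Label: S.

S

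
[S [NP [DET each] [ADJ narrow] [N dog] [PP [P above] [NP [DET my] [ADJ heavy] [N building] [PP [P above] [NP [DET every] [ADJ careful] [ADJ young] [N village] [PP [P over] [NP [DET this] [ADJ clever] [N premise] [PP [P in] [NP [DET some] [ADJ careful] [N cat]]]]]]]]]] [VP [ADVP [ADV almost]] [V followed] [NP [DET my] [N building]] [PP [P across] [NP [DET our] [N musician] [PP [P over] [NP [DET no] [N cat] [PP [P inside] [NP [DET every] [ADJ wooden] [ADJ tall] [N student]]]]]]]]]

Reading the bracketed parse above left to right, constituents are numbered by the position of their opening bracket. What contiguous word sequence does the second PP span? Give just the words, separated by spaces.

above every careful young village over this clever premise in some careful cat

In left-to-right order the PP constituents are "above my heavy building above every careful young village over this clever premise in some careful cat"; "above every careful young village over this clever premise in some careful cat"; "over this clever premise in some careful cat"; "in some careful cat"; "across our musician over no cat inside every wooden tall student"; "over no cat inside every wooden tall student"; "inside every wooden tall student". Number 2 is "above every careful young village over this clever premise in some careful cat".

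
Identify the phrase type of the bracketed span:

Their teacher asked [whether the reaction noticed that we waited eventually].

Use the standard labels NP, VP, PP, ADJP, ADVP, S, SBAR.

SBAR

The bracketed span "whether the reaction noticed that we waited eventually" is headed by "whether", making it a subordinate clause (SBAR).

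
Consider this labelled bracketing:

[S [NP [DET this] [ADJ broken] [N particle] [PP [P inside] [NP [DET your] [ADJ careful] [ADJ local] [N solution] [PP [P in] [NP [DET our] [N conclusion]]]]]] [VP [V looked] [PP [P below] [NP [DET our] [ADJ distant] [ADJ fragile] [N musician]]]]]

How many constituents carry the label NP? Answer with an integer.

The NP constituents are: [NP this broken particle inside your careful local solution in our conclusion]; [NP your careful local solution in our conclusion]; [NP our conclusion]; [NP our distant fragile musician]. Total: 4.

4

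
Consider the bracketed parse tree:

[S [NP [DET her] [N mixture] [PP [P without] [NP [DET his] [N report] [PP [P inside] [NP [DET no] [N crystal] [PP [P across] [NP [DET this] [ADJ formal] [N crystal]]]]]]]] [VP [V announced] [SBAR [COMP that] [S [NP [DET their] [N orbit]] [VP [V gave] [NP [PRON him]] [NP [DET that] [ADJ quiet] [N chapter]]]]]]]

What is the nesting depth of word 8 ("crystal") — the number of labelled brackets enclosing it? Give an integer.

Counting open brackets not yet closed at "crystal": [S [NP [PP [NP [PP [NP [N = 7.

7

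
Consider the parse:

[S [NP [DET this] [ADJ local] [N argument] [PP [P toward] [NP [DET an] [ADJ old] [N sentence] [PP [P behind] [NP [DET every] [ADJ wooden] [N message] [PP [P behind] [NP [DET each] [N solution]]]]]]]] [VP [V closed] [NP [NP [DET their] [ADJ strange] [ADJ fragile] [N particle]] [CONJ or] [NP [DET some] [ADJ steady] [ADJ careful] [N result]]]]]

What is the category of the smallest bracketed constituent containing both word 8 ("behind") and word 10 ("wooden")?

Both words fall inside [PP behind every wooden message behind each solution] (words 8–14), and no smaller constituent contains them both. Label: PP.

PP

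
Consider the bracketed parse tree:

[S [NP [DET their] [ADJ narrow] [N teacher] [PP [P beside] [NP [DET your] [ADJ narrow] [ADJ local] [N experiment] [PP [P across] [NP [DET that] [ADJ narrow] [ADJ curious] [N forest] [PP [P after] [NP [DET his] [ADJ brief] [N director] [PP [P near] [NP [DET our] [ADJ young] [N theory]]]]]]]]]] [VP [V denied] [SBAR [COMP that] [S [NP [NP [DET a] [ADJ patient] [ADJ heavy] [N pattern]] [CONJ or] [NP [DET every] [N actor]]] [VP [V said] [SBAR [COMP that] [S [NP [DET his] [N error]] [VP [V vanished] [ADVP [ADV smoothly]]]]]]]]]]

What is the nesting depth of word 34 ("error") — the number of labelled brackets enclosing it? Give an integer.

9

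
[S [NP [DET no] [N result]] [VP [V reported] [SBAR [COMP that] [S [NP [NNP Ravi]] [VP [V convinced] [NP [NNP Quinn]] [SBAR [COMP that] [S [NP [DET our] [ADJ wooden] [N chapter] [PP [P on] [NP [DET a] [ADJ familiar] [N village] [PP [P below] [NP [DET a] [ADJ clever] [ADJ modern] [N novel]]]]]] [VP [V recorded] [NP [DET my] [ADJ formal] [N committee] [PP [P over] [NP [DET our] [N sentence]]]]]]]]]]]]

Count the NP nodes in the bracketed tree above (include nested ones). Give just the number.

8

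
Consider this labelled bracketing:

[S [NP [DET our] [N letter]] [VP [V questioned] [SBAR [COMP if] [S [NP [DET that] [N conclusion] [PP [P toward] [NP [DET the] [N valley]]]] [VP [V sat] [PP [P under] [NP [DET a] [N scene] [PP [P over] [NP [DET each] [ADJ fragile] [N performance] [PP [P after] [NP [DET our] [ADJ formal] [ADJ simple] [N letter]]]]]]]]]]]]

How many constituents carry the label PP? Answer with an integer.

4

Scanning left to right, an opening `[PP` appears at word positions 7, 11, 14, 18 — 4 in total.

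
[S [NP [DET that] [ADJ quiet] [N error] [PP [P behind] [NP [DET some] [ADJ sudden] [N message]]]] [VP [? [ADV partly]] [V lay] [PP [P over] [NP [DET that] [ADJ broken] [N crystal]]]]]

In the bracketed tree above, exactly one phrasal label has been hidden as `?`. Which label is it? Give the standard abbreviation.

A constituent whose immediate children are ADV 'partly' is an adverb phrase: ADVP.

ADVP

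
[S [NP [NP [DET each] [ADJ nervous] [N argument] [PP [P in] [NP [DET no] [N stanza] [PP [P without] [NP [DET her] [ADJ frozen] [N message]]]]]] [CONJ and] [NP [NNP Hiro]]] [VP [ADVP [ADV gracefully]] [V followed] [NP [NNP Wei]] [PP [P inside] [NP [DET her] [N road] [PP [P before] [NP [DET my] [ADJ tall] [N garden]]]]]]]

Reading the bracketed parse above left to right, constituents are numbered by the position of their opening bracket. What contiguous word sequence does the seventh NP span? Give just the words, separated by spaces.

her road before my tall garden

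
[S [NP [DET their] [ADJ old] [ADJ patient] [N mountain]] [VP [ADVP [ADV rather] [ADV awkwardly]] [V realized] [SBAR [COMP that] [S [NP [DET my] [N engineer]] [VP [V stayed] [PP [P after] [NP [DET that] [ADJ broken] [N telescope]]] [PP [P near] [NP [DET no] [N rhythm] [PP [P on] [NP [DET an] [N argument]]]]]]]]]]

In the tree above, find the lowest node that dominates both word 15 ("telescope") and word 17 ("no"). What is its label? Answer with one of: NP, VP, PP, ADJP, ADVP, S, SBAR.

VP

The smallest bracket enclosing both words is [VP stayed after that broken telescope near no rhythm on an argument], so the label is VP.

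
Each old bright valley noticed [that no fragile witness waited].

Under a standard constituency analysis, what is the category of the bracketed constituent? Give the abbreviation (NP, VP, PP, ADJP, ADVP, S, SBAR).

SBAR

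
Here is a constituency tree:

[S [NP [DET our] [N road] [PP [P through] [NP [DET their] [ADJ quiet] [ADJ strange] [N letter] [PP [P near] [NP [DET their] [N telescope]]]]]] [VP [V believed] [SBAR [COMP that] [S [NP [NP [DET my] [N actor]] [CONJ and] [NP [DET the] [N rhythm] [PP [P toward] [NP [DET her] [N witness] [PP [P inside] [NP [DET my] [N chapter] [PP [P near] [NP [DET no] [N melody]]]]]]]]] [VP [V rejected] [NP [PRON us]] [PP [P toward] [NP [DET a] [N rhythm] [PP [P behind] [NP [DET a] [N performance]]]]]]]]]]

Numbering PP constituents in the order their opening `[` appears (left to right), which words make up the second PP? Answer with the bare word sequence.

near their telescope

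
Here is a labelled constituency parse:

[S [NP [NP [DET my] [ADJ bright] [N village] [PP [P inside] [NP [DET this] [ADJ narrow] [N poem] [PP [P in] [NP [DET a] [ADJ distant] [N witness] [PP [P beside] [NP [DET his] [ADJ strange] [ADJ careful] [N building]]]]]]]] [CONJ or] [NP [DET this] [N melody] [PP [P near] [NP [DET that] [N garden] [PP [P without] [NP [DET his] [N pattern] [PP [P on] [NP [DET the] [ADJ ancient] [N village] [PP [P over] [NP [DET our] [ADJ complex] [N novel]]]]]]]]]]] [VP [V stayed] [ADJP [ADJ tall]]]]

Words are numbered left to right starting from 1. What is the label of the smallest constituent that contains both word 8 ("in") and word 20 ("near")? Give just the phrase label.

The smallest bracket enclosing both words is [NP my bright village inside this narrow poem in a distant witness beside his strange careful building or this melody near that garden without his pattern on the ancient village over our complex novel], so the label is NP.

NP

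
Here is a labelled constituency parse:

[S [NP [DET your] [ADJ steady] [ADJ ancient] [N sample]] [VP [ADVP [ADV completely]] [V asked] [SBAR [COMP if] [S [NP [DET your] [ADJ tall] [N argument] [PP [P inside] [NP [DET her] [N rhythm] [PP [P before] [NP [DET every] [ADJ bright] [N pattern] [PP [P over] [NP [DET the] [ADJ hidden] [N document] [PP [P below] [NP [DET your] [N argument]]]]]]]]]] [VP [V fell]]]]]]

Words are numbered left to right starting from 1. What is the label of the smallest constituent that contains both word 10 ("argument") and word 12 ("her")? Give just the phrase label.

The smallest bracket enclosing both words is [NP your tall argument inside her rhythm before every bright pattern over the hidden document below your argument], so the label is NP.

NP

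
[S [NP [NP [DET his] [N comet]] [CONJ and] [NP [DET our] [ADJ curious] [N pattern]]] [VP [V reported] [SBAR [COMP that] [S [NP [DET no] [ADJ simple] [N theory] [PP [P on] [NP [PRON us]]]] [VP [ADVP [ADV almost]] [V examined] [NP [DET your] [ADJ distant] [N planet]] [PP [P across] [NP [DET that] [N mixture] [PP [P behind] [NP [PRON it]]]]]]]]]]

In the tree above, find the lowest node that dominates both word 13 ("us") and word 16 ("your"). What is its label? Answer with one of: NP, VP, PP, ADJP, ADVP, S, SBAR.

The smallest bracket enclosing both words is [S no simple theory on us almost examined your distant planet across that mixture behind it], so the label is S.

S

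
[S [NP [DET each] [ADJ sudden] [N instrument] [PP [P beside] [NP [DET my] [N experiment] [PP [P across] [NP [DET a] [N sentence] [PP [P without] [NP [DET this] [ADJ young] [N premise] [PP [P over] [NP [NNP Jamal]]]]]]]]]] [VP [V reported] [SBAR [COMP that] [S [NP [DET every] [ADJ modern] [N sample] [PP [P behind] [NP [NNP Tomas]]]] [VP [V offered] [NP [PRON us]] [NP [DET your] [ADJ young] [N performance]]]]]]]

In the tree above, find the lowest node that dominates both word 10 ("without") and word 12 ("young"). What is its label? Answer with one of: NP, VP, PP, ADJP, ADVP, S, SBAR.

PP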